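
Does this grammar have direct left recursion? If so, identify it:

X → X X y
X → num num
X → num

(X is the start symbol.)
Yes, X is left-recursive

X → X X y: LEFT RECURSIVE (starts with X)
X → num num: starts with num
X → num: starts with num

The grammar has direct left recursion on: X.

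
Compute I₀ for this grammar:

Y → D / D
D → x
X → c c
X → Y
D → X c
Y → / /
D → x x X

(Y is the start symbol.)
{ [D → . X c], [D → . x x X], [D → . x], [X → . Y], [X → . c c], [Y → . / /], [Y → . D / D], [Y' → . Y] }

First, augment the grammar with Y' → Y
I₀ = CLOSURE({ [Y' → . Y] }):
  [Y' → . Y] has the dot before Y: add [Y → . D / D], [Y → . / /]
  [Y → . D / D] has the dot before D: add [D → . x], [D → . X c], [D → . x x X]
  [D → . X c] has the dot before X: add [X → . c c], [X → . Y]
No further items can be added.

I₀ = { [D → . X c], [D → . x x X], [D → . x], [X → . Y], [X → . c c], [Y → . / /], [Y → . D / D], [Y' → . Y] }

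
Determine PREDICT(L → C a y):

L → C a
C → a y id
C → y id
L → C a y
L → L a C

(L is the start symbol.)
PREDICT(L → C a y) = (FIRST(RHS) \ {ε}) ∪ (FOLLOW(L) if ε ∈ FIRST(RHS), i.e. RHS ⇒* ε)
FIRST(C) = { 'a', 'y' }
FIRST(C a y) = { 'a', 'y' }
ε ∉ FIRST(C a y), so FOLLOW(L) is not added.
PREDICT(L → C a y) = { 'a', 'y' }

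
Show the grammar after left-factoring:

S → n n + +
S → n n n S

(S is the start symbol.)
Left-factoring transforms A → αβ₁ | αβ₂ into A → αA' and A' → β₁ | β₂
(α is the longest common prefix among the alternatives). Repeat until
no nonterminal has two alternatives with a common prefix.

Round 1: S has alternatives sharing prefix 'n n'. Introduce S': S → n n S'
  Add: S' → + +
  Add: S' → n S

No remaining common prefixes — done.

Resulting grammar:
S → n n S'
S' → + +
S' → n S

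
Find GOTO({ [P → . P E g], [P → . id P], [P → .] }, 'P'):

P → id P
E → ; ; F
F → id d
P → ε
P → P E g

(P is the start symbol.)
{ [E → . ; ; F], [P → P . E g] }

GOTO(I, 'P') = CLOSURE({ [A → αX.β] : [A → α.Xβ] ∈ I, X = 'P' })

Items with dot before 'P', with the dot advanced:
  [P → . P E g] → [P → P . E g]
Closure of the advanced items:
  [P → P . E g] has the dot before E: add [E → . ; ; F]

GOTO = { [E → . ; ; F], [P → P . E g] }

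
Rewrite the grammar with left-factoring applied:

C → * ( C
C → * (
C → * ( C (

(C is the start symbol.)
C → * ( C'
C' → C C''
C'' → ε
C'' → (
C' → ε

Left-factoring transforms A → αβ₁ | αβ₂ into A → αA' and A' → β₁ | β₂
(α is the longest common prefix among the alternatives). Repeat until
no nonterminal has two alternatives with a common prefix.

Round 1: C has alternatives sharing prefix '* ('. Introduce C': C → * ( C'
  Add: C' → C
  Add: C' → ε
  Add: C' → C (

Round 2: C' has alternatives sharing prefix 'C'. Introduce C'': C' → C C''
  Add: C'' → ε
  Add: C'' → (

No remaining common prefixes — done.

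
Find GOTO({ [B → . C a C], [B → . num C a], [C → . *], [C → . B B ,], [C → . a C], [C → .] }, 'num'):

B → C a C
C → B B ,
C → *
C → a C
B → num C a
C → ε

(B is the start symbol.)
GOTO(I, 'num') = CLOSURE({ [A → αX.β] : [A → α.Xβ] ∈ I, X = 'num' })

Items with dot before 'num', with the dot advanced:
  [B → . num C a] → [B → num . C a]
Closure of the advanced items:
  [B → num . C a] has the dot before C: add [C → . B B ,], [C → . *], [C → . a C], [C → .]
  [C → . B B ,] has the dot before B: add [B → . C a C], [B → . num C a]

GOTO = { [B → . C a C], [B → . num C a], [B → num . C a], [C → . *], [C → . B B ,], [C → . a C], [C → .] }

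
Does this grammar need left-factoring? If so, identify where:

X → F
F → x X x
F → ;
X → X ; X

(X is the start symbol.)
No, left-factoring is not needed

Left-factoring is needed when two productions for the same non-terminal
share a common prefix on the right-hand side.

Productions for X:
  X → F
  X → X ; X
Productions for F:
  F → x X x
  F → ;

No common prefixes found.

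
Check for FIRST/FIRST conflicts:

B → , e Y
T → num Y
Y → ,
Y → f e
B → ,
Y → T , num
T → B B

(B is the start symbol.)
FIRST sets of the non-terminals at (or reachable through a nullable prefix from) the front of some alternative:
  FIRST(B) = { ',' }
  FIRST(T) = { ',', 'num' }

Productions for B:
  B → , e Y: FIRST = { ',' }
  B → ,: FIRST = { ',' }
Productions for T:
  T → num Y: FIRST = { 'num' }
  T → B B: FIRST = { ',' }
Productions for Y:
  Y → ,: FIRST = { ',' }
  Y → f e: FIRST = { 'f' }
  Y → T , num: FIRST = { ',', 'num' }

Conflict for B: B → , e Y and B → ,
  Overlap: { ',' }
Conflict for Y: Y → , and Y → T , num
  Overlap: { ',' }

Answer: Yes. B → ',' e Y / B → ',' on { ',' }; Y → ',' / Y → T ',' num on { ',' }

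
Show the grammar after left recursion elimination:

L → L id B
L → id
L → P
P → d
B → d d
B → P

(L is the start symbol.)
L is directly left-recursive. The standard transformation for
  A → A α₁ | ... | A α_m | β₁ | ... | β_n
is
  A  → β₁ A' | ... | β_n A'
  A' → α₁ A' | ... | α_m A' | ε

L → id becomes L → id L'
L → P becomes L → P L'
L → L id B becomes L' → id B L'
Add L' → ε

Productions for other non-terminals are unchanged:
  P → d
  B → d d
  B → P

Resulting grammar:
L → id L'
L → P L'
L' → id B L'
L' → ε
P → d
B → d d
B → P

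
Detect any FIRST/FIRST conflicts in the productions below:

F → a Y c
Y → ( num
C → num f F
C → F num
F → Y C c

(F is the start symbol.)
A FIRST/FIRST conflict occurs when two productions N → α and N → β for the same non-terminal have FIRST(α) ∩ FIRST(β) ≠ ∅ (with ε ∈ FIRST of a nullable right-hand side, so two nullable alternatives also conflict).

FIRST sets of the non-terminals at (or reachable through a nullable prefix from) the front of some alternative:
  FIRST(Y) = { '(' }
  FIRST(F) = { '(', 'a' }

Productions for F:
  F → a Y c: FIRST = { 'a' }
  F → Y C c: FIRST = { '(' }
Productions for C:
  C → num f F: FIRST = { 'num' }
  C → F num: FIRST = { '(', 'a' }
Y has only one production, so no FIRST/FIRST conflict is possible there.

All alternatives of each non-terminal have pairwise disjoint FIRST sets.

Answer: No FIRST/FIRST conflicts.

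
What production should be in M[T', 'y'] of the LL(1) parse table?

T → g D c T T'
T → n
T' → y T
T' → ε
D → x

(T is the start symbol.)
To find M[T', 'y'], we find productions for T' where 'y' is in the predict set (PREDICT(N → α) = (FIRST(α) \ {ε}) ∪ (FOLLOW(N) if α ⇒* ε)).

Relevant sets:
  FOLLOW(T') = { $, 'y' }

T' → y T: PREDICT = { 'y' }
  'y' is in predict set, so this production goes in M[T', 'y']
T' → ε: PREDICT = { $, 'y' }
  'y' is in predict set, so this production goes in M[T', 'y']

M[T', 'y'] = T' → y T, T' → ε  (a multiply-defined cell — the grammar is not LL(1))

Answer: T' → y T, T' → ε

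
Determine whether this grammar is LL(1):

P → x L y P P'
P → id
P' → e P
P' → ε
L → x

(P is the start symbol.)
No. Predict set conflict for P': { 'e' }

A grammar is LL(1) if for each non-terminal N with multiple productions, the predict sets of those productions are pairwise disjoint, where PREDICT(N → α) = (FIRST(α) \ {ε}) ∪ (FOLLOW(N) if α ⇒* ε).

Relevant sets:
  FOLLOW(P') = { $, 'e' }

For P:
  PREDICT(P → x L y P P') = { 'x' }
  PREDICT(P → id) = { 'id' }
For P':
  PREDICT(P' → e P) = { 'e' }
  PREDICT(P' → ε) = { $, 'e' }
L has a single production, so nothing to check there.

Conflict found: Predict set conflict for P': { 'e' }
The grammar is NOT LL(1).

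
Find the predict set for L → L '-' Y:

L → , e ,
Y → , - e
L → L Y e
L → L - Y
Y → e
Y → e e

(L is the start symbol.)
{ ',' }

PREDICT(L → L '-' Y) = (FIRST(RHS) \ {ε}) ∪ (FOLLOW(L) if ε ∈ FIRST(RHS), i.e. RHS ⇒* ε)
FIRST(L) = { ',' }
FIRST(L '-' Y) = { ',' }
ε ∉ FIRST(L '-' Y), so FOLLOW(L) is not added.
PREDICT(L → L '-' Y) = { ',' }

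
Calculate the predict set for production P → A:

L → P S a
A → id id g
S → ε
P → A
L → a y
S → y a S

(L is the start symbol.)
{ 'id' }

PREDICT(P → A) = (FIRST(RHS) \ {ε}) ∪ (FOLLOW(P) if ε ∈ FIRST(RHS), i.e. RHS ⇒* ε)
FIRST(A) = { 'id' }
FIRST(A) = { 'id' }
ε ∉ FIRST(A), so FOLLOW(P) is not added.
PREDICT(P → A) = { 'id' }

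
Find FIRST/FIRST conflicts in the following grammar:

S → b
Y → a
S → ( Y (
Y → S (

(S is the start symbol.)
No FIRST/FIRST conflicts.

FIRST sets of the non-terminals at (or reachable through a nullable prefix from) the front of some alternative:
  FIRST(S) = { '(', 'b' }

Productions for S:
  S → b: FIRST = { 'b' }
  S → ( Y (: FIRST = { '(' }
Productions for Y:
  Y → a: FIRST = { 'a' }
  Y → S (: FIRST = { '(', 'b' }

All alternatives of each non-terminal have pairwise disjoint FIRST sets.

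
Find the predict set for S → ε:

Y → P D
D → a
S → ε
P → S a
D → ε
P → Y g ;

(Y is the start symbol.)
PREDICT(S → ε) = (FIRST(RHS) \ {ε}) ∪ (FOLLOW(S) if ε ∈ FIRST(RHS), i.e. RHS ⇒* ε)
The right-hand side is ε (FIRST(ε) = { ε }), so the predict set is FOLLOW(S) = { 'a' }
PREDICT(S → ε) = { 'a' }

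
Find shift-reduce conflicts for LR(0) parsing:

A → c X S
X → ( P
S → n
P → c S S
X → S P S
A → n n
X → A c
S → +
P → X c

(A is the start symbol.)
Yes — I10: [S → n .] vs [A → n . n]; I17: [P → c S S .] vs [A → . c X S]

A shift-reduce conflict occurs when an LR(0) state has both:
  - a complete (reduce) item [A → α .] (dot at the end), and
  - a shift item [B → β . c γ] (dot before a terminal).

Augment with A' → A and build the canonical LR(0) collection (I0 = CLOSURE({[A' → . A]}), then GOTO on every symbol after a dot until no new states appear). It has 22 states:
  I0: { [A → . c X S], [A → . n n], [A' → . A] }  — shift
  I1: { [A' → A .] }  — accept
  I2: { [A → . c X S], [A → . n n], [A → c . X S], [S → . +], [S → . n], [X → . ( P], [X → . A c], [X → . S P S] }  — shift
  I3: { [A → n . n] }  — shift
  I4: { [A → n n .] }  — reduce
  I5: { [A → . c X S], [A → . n n], [P → . X c], [P → . c S S], [S → . +], [S → . n], [X → ( . P], [X → . ( P], [X → . A c], [X → . S P S] }  — shift
  I6: { [S → + .] }  — reduce
  I7: { [X → A . c] }  — shift
  I8: { [A → . c X S], [A → . n n], [P → . X c], [P → . c S S], [S → . +], [S → . n], [X → . ( P], [X → . A c], [X → . S P S], [X → S . P S] }  — shift
  I9: { [A → c X . S], [S → . +], [S → . n] }  — shift
  I10: { [A → n . n], [S → n .] }  — shift, reduce
  I11: { [A → c X S .] }  — reduce
  I12: { [S → n .] }  — reduce
  I13: { [S → . +], [S → . n], [X → S P . S] }  — shift
  I14: { [P → X . c] }  — shift
  I15: { [A → . c X S], [A → . n n], [A → c . X S], [P → c . S S], [S → . +], [S → . n], [X → . ( P], [X → . A c], [X → . S P S] }  — shift
  I16: { [A → . c X S], [A → . n n], [P → . X c], [P → . c S S], [P → c S . S], [S → . +], [S → . n], [X → . ( P], [X → . A c], [X → . S P S], [X → S . P S] }  — shift
  I17: { [A → . c X S], [A → . n n], [P → . X c], [P → . c S S], [P → c S S .], [S → . +], [S → . n], [X → . ( P], [X → . A c], [X → . S P S], [X → S . P S] }  — shift, reduce
  I18: { [P → X c .] }  — reduce
  I19: { [X → S P S .] }  — reduce
  I20: { [X → A c .] }  — reduce
  I21: { [X → ( P .] }  — reduce

I10 contains reduce item [S → n .] and shift item [A → n . n] — shift-reduce conflict.
I17 contains reduce item [P → c S S .] and shift items [A → . c X S], [A → . n n], [P → . c S S], [S → . +], [S → . n], [X → . ( P] — shift-reduce conflict.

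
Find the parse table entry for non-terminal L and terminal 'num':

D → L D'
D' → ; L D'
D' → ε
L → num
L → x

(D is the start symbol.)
To find M[L, 'num'], we find productions for L where 'num' is in the predict set (PREDICT(N → α) = (FIRST(α) \ {ε}) ∪ (FOLLOW(N) if α ⇒* ε)).

L → num: PREDICT = { 'num' }
  'num' is in predict set, so this production goes in M[L, 'num']
L → x: PREDICT = { 'x' }

M[L, 'num'] = L → num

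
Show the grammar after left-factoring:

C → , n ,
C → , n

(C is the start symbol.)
Left-factoring transforms A → αβ₁ | αβ₂ into A → αA' and A' → β₁ | β₂
(α is the longest common prefix among the alternatives). Repeat until
no nonterminal has two alternatives with a common prefix.

Round 1: C has alternatives sharing prefix ', n'. Introduce C': C → , n C'
  Add: C' → ,
  Add: C' → ε

No remaining common prefixes — done.

Resulting grammar:
C → , n C'
C' → ,
C' → ε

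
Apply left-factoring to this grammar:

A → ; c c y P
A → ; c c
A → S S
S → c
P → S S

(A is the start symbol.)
A → ; c c A'
A' → y P
A' → ε
A → S S
S → c
P → S S

Left-factoring transforms A → αβ₁ | αβ₂ into A → αA' and A' → β₁ | β₂
(α is the longest common prefix among the alternatives). Repeat until
no nonterminal has two alternatives with a common prefix.

Round 1: A has alternatives sharing prefix '; c c'. Introduce A': A → ; c c A'
  Add: A' → y P
  Add: A' → ε

No remaining common prefixes — done.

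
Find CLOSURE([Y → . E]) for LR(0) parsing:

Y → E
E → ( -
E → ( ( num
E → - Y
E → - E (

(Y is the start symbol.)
To compute CLOSURE, for each item [A → α.Bβ] where B is a non-terminal, add [B → .γ] for all productions B → γ; repeat for the newly added items until nothing changes.

Start with: [Y → . E]
  [Y → . E] has the dot before E: add [E → . ( -], [E → . ( ( num], [E → . - Y], [E → . - E (]
No further items can be added.

CLOSURE = { [E → . ( ( num], [E → . ( -], [E → . - E (], [E → . - Y], [Y → . E] }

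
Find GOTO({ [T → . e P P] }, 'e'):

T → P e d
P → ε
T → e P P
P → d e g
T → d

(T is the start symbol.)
{ [P → . d e g], [P → .], [T → e . P P] }

GOTO(I, 'e') = CLOSURE({ [A → αX.β] : [A → α.Xβ] ∈ I, X = 'e' })

Items with dot before 'e', with the dot advanced:
  [T → . e P P] → [T → e . P P]
Closure of the advanced items:
  [T → e . P P] has the dot before P: add [P → .], [P → . d e g]

GOTO = { [P → . d e g], [P → .], [T → e . P P] }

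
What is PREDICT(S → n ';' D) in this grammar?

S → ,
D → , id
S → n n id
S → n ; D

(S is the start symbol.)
PREDICT(S → n ';' D) = (FIRST(RHS) \ {ε}) ∪ (FOLLOW(S) if ε ∈ FIRST(RHS), i.e. RHS ⇒* ε)
FIRST(n ';' D) = { 'n' }
ε ∉ FIRST(n ';' D), so FOLLOW(S) is not added.
PREDICT(S → n ';' D) = { 'n' }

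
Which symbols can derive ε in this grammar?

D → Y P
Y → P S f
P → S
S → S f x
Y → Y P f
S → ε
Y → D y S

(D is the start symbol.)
{ 'P', 'S' }

A non-terminal is nullable if it can derive ε (the empty string): either it has an ε-production, or it has a production whose right-hand side consists entirely of nullable non-terminals.

ε-productions: S → ε
So S is immediately nullable.
P → S: every symbol on the right is nullable, so P is nullable too.
No further non-terminal can be added: every production for the remaining non-terminals contains a terminal or a non-nullable non-terminal.
Nullable = { 'P', 'S' }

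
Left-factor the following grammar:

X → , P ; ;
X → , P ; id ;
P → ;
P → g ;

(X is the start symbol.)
Left-factoring transforms A → αβ₁ | αβ₂ into A → αA' and A' → β₁ | β₂
(α is the longest common prefix among the alternatives). Repeat until
no nonterminal has two alternatives with a common prefix.

Round 1: X has alternatives sharing prefix ', P ;'. Introduce X': X → , P ; X'
  Add: X' → ;
  Add: X' → id ;

No remaining common prefixes — done.

Resulting grammar:
X → , P ; X'
X' → ;
X' → id ;
P → ;
P → g ;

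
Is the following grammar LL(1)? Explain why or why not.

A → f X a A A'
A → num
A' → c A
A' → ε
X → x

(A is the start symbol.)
No. Predict set conflict for A': { 'c' }

A grammar is LL(1) if for each non-terminal N with multiple productions, the predict sets of those productions are pairwise disjoint, where PREDICT(N → α) = (FIRST(α) \ {ε}) ∪ (FOLLOW(N) if α ⇒* ε).

Relevant sets:
  FOLLOW(A') = { $, 'c' }

For A:
  PREDICT(A → f X a A A') = { 'f' }
  PREDICT(A → num) = { 'num' }
For A':
  PREDICT(A' → c A) = { 'c' }
  PREDICT(A' → ε) = { $, 'c' }
X has a single production, so nothing to check there.

Conflict found: Predict set conflict for A': { 'c' }
The grammar is NOT LL(1).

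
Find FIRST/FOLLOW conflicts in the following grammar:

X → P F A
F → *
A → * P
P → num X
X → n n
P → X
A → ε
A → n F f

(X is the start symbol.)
Nullable non-terminals: A.

A: nullable alternative(s) A → ε; FOLLOW(A) = { $, '*' }
  A → * P: FIRST \ {ε} = { '*' } — overlaps FOLLOW(A) on { '*' }: CONFLICT
  A → ε: FIRST \ {ε} = { } — this is the only nullable alternative, skip
  A → n F f: FIRST \ {ε} = { 'n' } — disjoint from FOLLOW(A)

F, P, X have no nullable alternative, so no FIRST/FOLLOW check is needed there.

So the grammar has 1 FIRST/FOLLOW conflict (marked CONFLICT above).

Answer: Yes. A → '*' P with FOLLOW(A) on { '*' }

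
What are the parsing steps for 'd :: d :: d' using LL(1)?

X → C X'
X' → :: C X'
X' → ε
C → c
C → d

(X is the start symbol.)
Stack is shown with the top on the left.

Stack      Input          Action
--------------------------------
X $        d :: d :: d $  output X → C X'
C X' $     d :: d :: d $  output C → d
d X' $     d :: d :: d $  match 'd'
X' $       :: d :: d $    output X' → :: C X'
:: C X' $  :: d :: d $    match '::'
C X' $     d :: d $       output C → d
d X' $     d :: d $       match 'd'
X' $       :: d $         output X' → :: C X'
:: C X' $  :: d $         match '::'
C X' $     d $            output C → d
d X' $     d $            match 'd'
X' $       $              output X' → ε
$          $              accept

The string is accepted.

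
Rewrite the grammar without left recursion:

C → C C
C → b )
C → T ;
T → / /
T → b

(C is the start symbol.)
C is directly left-recursive. The standard transformation for
  A → A α₁ | ... | A α_m | β₁ | ... | β_n
is
  A  → β₁ A' | ... | β_n A'
  A' → α₁ A' | ... | α_m A' | ε

C → b ) becomes C → b ) C'
C → T ; becomes C → T ; C'
C → C C becomes C' → C C'
Add C' → ε

Productions for other non-terminals are unchanged:
  T → / /
  T → b

Resulting grammar:
C → b ) C'
C → T ; C'
C' → C C'
C' → ε
T → / /
T → b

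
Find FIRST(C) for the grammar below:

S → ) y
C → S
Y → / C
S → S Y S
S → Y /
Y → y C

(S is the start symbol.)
{ ')', '/', 'y' }

FIRST sets of the other non-terminals involved (by the same procedure, iterated to a fixed point):
  FIRST(S) = { ')', '/', 'y' }

From C → S:
  - S is a non-terminal: add FIRST(S) \ {ε} = { ')', '/', 'y' }
    S is not nullable, so stop

Collecting: FIRST(C) = { ')', '/', 'y' }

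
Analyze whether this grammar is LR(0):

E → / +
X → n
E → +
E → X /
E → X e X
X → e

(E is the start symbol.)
Yes, the grammar is LR(0)

A grammar is LR(0) if no state in the canonical LR(0) collection has:
  - both a shift item (dot before a terminal) and a complete item (shift-reduce conflict), or
  - two or more complete items (reduce-reduce conflict; the accept item [E' → E .] counts as a complete item here).

Augment with E' → E and build the canonical LR(0) collection (I0 = CLOSURE({[E' → . E]}), then GOTO on every symbol after a dot until no new states appear). It has 11 states:
  I0: { [E → . +], [E → . / +], [E → . X /], [E → . X e X], [E' → . E], [X → . e], [X → . n] }  — shift
  I1: { [E → + .] }  — reduce
  I2: { [E → / . +] }  — shift
  I3: { [E' → E .] }  — accept
  I4: { [E → X . /], [E → X . e X] }  — shift
  I5: { [X → e .] }  — reduce
  I6: { [X → n .] }  — reduce
  I7: { [E → X / .] }  — reduce
  I8: { [E → X e . X], [X → . e], [X → . n] }  — shift
  I9: { [E → X e X .] }  — reduce
  I10: { [E → / + .] }  — reduce

Every state is either a pure shift/goto state or contains exactly one complete item and nothing to shift — no conflicts. The grammar is LR(0).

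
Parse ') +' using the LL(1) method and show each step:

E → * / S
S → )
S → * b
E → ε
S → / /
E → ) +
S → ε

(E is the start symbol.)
LL(1) parsing maintains a stack (initially the start symbol over $) and the input. At each step: if the stack top is a terminal, match it against the current input token; if it is a non-terminal N, replace it with the RHS of M[N, lookahead] (the unique production whose predict set contains the lookahead).

Stack is shown with the top on the left.

Stack  Input  Action
--------------------
E $    ) + $  output E → ) +
) + $  ) + $  match ')'
+ $    + $    match '+'
$      $      accept

The string is accepted.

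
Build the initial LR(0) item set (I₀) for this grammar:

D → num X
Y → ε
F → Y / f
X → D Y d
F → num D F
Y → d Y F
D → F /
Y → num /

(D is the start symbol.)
First, augment the grammar with D' → D
I₀ = CLOSURE({ [D' → . D] }):
  [D' → . D] has the dot before D: add [D → . num X], [D → . F /]
  [D → . F /] has the dot before F: add [F → . Y / f], [F → . num D F]
  [F → . Y / f] has the dot before Y: add [Y → .], [Y → . d Y F], [Y → . num /]
No further items can be added.

I₀ = { [D → . F /], [D → . num X], [D' → . D], [F → . Y / f], [F → . num D F], [Y → . d Y F], [Y → . num /], [Y → .] }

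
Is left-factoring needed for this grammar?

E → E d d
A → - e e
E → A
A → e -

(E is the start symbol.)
Left-factoring is needed when two productions for the same non-terminal
share a common prefix on the right-hand side.

Productions for E:
  E → E d d
  E → A
Productions for A:
  A → - e e
  A → e -

No common prefixes found.

Answer: No, left-factoring is not needed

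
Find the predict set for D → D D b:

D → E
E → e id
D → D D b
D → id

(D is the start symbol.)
{ 'e', 'id' }

PREDICT(D → D D b) = (FIRST(RHS) \ {ε}) ∪ (FOLLOW(D) if ε ∈ FIRST(RHS), i.e. RHS ⇒* ε)
FIRST(D) = { 'e', 'id' }
FIRST(D D b) = { 'e', 'id' }
ε ∉ FIRST(D D b), so FOLLOW(D) is not added.
PREDICT(D → D D b) = { 'e', 'id' }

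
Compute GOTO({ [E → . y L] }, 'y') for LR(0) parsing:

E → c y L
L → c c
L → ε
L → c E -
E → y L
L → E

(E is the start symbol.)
{ [E → . c y L], [E → . y L], [E → y . L], [L → . E], [L → . c E -], [L → . c c], [L → .] }

GOTO(I, 'y') = CLOSURE({ [A → αX.β] : [A → α.Xβ] ∈ I, X = 'y' })

Items with dot before 'y', with the dot advanced:
  [E → . y L] → [E → y . L]
Closure of the advanced items:
  [E → y . L] has the dot before L: add [L → . c c], [L → .], [L → . c E -], [L → . E]
  [L → . E] has the dot before E: add [E → . c y L], [E → . y L]

GOTO = { [E → . c y L], [E → . y L], [E → y . L], [L → . E], [L → . c E -], [L → . c c], [L → .] }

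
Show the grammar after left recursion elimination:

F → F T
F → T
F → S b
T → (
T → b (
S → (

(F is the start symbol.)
F → T F'
F → S b F'
F' → T F'
F' → ε
T → (
T → b (
S → (

F is directly left-recursive. The standard transformation for
  A → A α₁ | ... | A α_m | β₁ | ... | β_n
is
  A  → β₁ A' | ... | β_n A'
  A' → α₁ A' | ... | α_m A' | ε

F → T becomes F → T F'
F → S b becomes F → S b F'
F → F T becomes F' → T F'
Add F' → ε

Productions for other non-terminals are unchanged:
  T → (
  T → b (
  S → (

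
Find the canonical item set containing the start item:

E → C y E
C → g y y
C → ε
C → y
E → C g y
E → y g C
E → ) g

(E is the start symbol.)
First, augment the grammar with E' → E
I₀ = CLOSURE({ [E' → . E] }):
  [E' → . E] has the dot before E: add [E → . C y E], [E → . C g y], [E → . y g C], [E → . ) g]
  [E → . C y E] has the dot before C: add [C → . g y y], [C → .], [C → . y]
No further items can be added.

I₀ = { [C → . g y y], [C → . y], [C → .], [E → . ) g], [E → . C g y], [E → . C y E], [E → . y g C], [E' → . E] }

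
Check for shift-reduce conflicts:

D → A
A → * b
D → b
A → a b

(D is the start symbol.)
No shift-reduce conflicts

A shift-reduce conflict occurs when an LR(0) state has both:
  - a complete (reduce) item [A → α .] (dot at the end), and
  - a shift item [B → β . c γ] (dot before a terminal).

Augment with D' → D and build the canonical LR(0) collection (I0 = CLOSURE({[D' → . D]}), then GOTO on every symbol after a dot until no new states appear). It has 8 states:
  I0: { [A → . * b], [A → . a b], [D → . A], [D → . b], [D' → . D] }  — shift
  I1: { [A → * . b] }  — shift
  I2: { [D → A .] }  — reduce
  I3: { [D' → D .] }  — accept
  I4: { [A → a . b] }  — shift
  I5: { [D → b .] }  — reduce
  I6: { [A → a b .] }  — reduce
  I7: { [A → * b .] }  — reduce

No state contains both a complete item and a shift item.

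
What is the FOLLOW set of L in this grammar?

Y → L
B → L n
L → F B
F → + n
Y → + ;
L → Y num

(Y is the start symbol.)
{ $, 'n', 'num' }

In Y → L: L is at the end, add FOLLOW(Y)
In B → L n: L is followed by n, add FIRST(n) \ {ε} = { 'n' }

The FOLLOW sets referred to above (computed the same way, to a fixed point):
  FOLLOW(Y) = { $, 'num' }

Taking the union: FOLLOW(L) = { $, 'n', 'num' }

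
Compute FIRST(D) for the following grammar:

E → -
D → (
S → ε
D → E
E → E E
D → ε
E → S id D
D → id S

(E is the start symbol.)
{ '(', '-', 'id', ε }

To compute FIRST(D), examine every production with D on the left-hand side, reading each right-hand side left to right until a non-nullable symbol is reached.

FIRST sets of the other non-terminals involved (by the same procedure, iterated to a fixed point):
  FIRST(E) = { '-', 'id' }

From D → (:
  - '(' is a terminal: add '(' and stop
From D → E:
  - E is a non-terminal: add FIRST(E) \ {ε} = { '-', 'id' }
    E is not nullable, so stop
From D → ε:
  - ε-production, so ε ∈ FIRST(D)
From D → id S:
  - id is a terminal: add 'id' and stop

Collecting: FIRST(D) = { '(', '-', 'id', ε }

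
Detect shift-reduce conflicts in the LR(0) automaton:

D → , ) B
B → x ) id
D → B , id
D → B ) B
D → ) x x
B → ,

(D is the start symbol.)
Yes — I2: [B → , .] vs [D → , . ) B]

A shift-reduce conflict occurs when an LR(0) state has both:
  - a complete (reduce) item [A → α .] (dot at the end), and
  - a shift item [B → β . c γ] (dot before a terminal).

Augment with D' → D and build the canonical LR(0) collection (I0 = CLOSURE({[D' → . D]}), then GOTO on every symbol after a dot until no new states appear). It has 17 states:
  I0: { [B → . ,], [B → . x ) id], [D → . ) x x], [D → . , ) B], [D → . B ) B], [D → . B , id], [D' → . D] }  — shift
  I1: { [D → ) . x x] }  — shift
  I2: { [B → , .], [D → , . ) B] }  — shift, reduce
  I3: { [D → B . ) B], [D → B . , id] }  — shift
  I4: { [D' → D .] }  — accept
  I5: { [B → x . ) id] }  — shift
  I6: { [B → x ) . id] }  — shift
  I7: { [B → x ) id .] }  — reduce
  I8: { [B → . ,], [B → . x ) id], [D → B ) . B] }  — shift
  I9: { [D → B , . id] }  — shift
  I10: { [D → B , id .] }  — reduce
  I11: { [B → , .] }  — reduce
  I12: { [D → B ) B .] }  — reduce
  I13: { [B → . ,], [B → . x ) id], [D → , ) . B] }  — shift
  I14: { [D → , ) B .] }  — reduce
  I15: { [D → ) x . x] }  — shift
  I16: { [D → ) x x .] }  — reduce

I2 contains reduce item [B → , .] and shift item [D → , . ) B] — shift-reduce conflict.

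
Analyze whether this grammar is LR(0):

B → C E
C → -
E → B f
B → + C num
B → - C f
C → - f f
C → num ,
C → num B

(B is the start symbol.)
A grammar is LR(0) if no state in the canonical LR(0) collection has:
  - both a shift item (dot before a terminal) and a complete item (shift-reduce conflict), or
  - two or more complete items (reduce-reduce conflict; the accept item [B' → B .] counts as a complete item here).

Augment with B' → B and build the canonical LR(0) collection (I0 = CLOSURE({[B' → . B]}), then GOTO on every symbol after a dot until no new states appear). It has 18 states:
  I0: { [B → . + C num], [B → . - C f], [B → . C E], [B' → . B], [C → . - f f], [C → . -], [C → . num ,], [C → . num B] }  — shift
  I1: { [B → + . C num], [C → . - f f], [C → . -], [C → . num ,], [C → . num B] }  — shift
  I2: { [B → - . C f], [C → - . f f], [C → - .], [C → . - f f], [C → . -], [C → . num ,], [C → . num B] }  — shift, reduce
  I3: { [B' → B .] }  — accept
  I4: { [B → . + C num], [B → . - C f], [B → . C E], [B → C . E], [C → . - f f], [C → . -], [C → . num ,], [C → . num B], [E → . B f] }  — shift
  I5: { [B → . + C num], [B → . - C f], [B → . C E], [C → . - f f], [C → . -], [C → . num ,], [C → . num B], [C → num . ,], [C → num . B] }  — shift
  I6: { [C → num , .] }  — reduce
  I7: { [C → num B .] }  — reduce
  I8: { [E → B . f] }  — shift
  I9: { [B → C E .] }  — reduce
  I10: { [E → B f .] }  — reduce
  I11: { [C → - . f f], [C → - .] }  — shift, reduce
  I12: { [B → - C . f] }  — shift
  I13: { [C → - f . f] }  — shift
  I14: { [C → - f f .] }  — reduce
  I15: { [B → - C f .] }  — reduce
  I16: { [B → + C . num] }  — shift
  I17: { [B → + C num .] }  — reduce

Conflict in state I2:
  Shift-reduce conflict between [C → - .] and [C → . -]
So the grammar is NOT LR(0).

Answer: No. Shift-reduce conflict between [C → - .] and [C → . -]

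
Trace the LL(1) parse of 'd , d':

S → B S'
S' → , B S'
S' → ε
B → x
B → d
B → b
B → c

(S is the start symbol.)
LL(1) parsing maintains a stack (initially the start symbol over $) and the input. At each step: if the stack top is a terminal, match it against the current input token; if it is a non-terminal N, replace it with the RHS of M[N, lookahead] (the unique production whose predict set contains the lookahead).

Stack is shown with the top on the left.

Stack     Input    Action
-------------------------
S $       d , d $  output S → B S'
B S' $    d , d $  output B → d
d S' $    d , d $  match 'd'
S' $      , d $    output S' → , B S'
, B S' $  , d $    match ','
B S' $    d $      output B → d
d S' $    d $      match 'd'
S' $      $        output S' → ε
$         $        accept

The string is accepted.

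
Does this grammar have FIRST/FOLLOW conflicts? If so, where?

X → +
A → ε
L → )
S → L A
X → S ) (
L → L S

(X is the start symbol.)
No FIRST/FOLLOW conflicts.

Nullable non-terminals: A.
A has a nullable alternative but only one production, so nothing to check.

L, S, X have no nullable alternative, so no FIRST/FOLLOW check is needed there.

No FIRST/FOLLOW conflicts found.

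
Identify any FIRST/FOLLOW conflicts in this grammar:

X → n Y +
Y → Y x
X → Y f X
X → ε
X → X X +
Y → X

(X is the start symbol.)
Yes. X → n Y '+' with FOLLOW(X) on { 'n' }; X → Y f X with FOLLOW(X) on { '+', 'f', 'n', 'x' }; X → X X '+' with FOLLOW(X) on { '+', 'f', 'n', 'x' }; Y → Y x with FOLLOW(Y) on { '+', 'f', 'x' }

A FIRST/FOLLOW conflict occurs when a non-terminal N has a nullable alternative N → β (β ⇒* ε) and another alternative N → α with FIRST(α) ∩ FOLLOW(N) ≠ ∅: on such a lookahead the parser cannot decide between expanding α and letting N vanish via β.

Nullable non-terminals: X, Y.
FIRST sets used below: FIRST(Y) = { '+', 'f', 'n', 'x', ε }, FIRST(X) = { '+', 'f', 'n', 'x', ε }

X: nullable alternative(s) X → ε; FOLLOW(X) = { $, '+', 'f', 'n', 'x' }
  X → n Y +: FIRST \ {ε} = { 'n' } — overlaps FOLLOW(X) on { 'n' }: CONFLICT
  X → Y f X: FIRST \ {ε} = { '+', 'f', 'n', 'x' } — overlaps FOLLOW(X) on { '+', 'f', 'n', 'x' }: CONFLICT
  X → ε: FIRST \ {ε} = { } — this is the only nullable alternative, skip
  X → X X +: FIRST \ {ε} = { '+', 'f', 'n', 'x' } — overlaps FOLLOW(X) on { '+', 'f', 'n', 'x' }: CONFLICT

Y: nullable alternative(s) Y → X; FOLLOW(Y) = { '+', 'f', 'x' }
  Y → Y x: FIRST \ {ε} = { '+', 'f', 'n', 'x' } — overlaps FOLLOW(Y) on { '+', 'f', 'x' }: CONFLICT
  Y → X: FIRST \ {ε} = { '+', 'f', 'n', 'x' } — this is the only nullable alternative, skip

So the grammar has 4 FIRST/FOLLOW conflicts (marked CONFLICT above).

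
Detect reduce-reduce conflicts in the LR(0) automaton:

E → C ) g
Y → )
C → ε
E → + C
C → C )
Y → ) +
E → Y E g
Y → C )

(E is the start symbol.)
Yes — I8: [C → C ) .] vs [Y → C ) .]

Augment with E' → E and build the canonical LR(0) collection (I0 = CLOSURE({[E' → . E]}), then GOTO on every symbol after a dot until no new states appear). It has 13 states:
  I0: { [C → . C )], [C → .], [E → . + C], [E → . C ) g], [E → . Y E g], [E' → . E], [Y → . ) +], [Y → . )], [Y → . C )] }  — shift, reduce
  I1: { [Y → ) . +], [Y → ) .] }  — shift, reduce
  I2: { [C → . C )], [C → .], [E → + . C] }  — reduce
  I3: { [C → C . )], [E → C . ) g], [Y → C . )] }  — shift
  I4: { [E' → E .] }  — accept
  I5: { [C → . C )], [C → .], [E → . + C], [E → . C ) g], [E → . Y E g], [E → Y . E g], [Y → . ) +], [Y → . )], [Y → . C )] }  — shift, reduce
  I6: { [E → Y E . g] }  — shift
  I7: { [E → Y E g .] }  — reduce
  I8: { [C → C ) .], [E → C ) . g], [Y → C ) .] }  — shift, 2 reduces
  I9: { [E → C ) g .] }  — reduce
  I10: { [C → C . )], [E → + C .] }  — shift, reduce
  I11: { [C → C ) .] }  — reduce
  I12: { [Y → ) + .] }  — reduce

I8 contains complete items [C → C ) .], [Y → C ) .] — reduce-reduce conflict.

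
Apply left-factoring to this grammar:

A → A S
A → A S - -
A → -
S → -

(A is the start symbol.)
A → A S A'
A' → ε
A' → - -
A → -
S → -

Left-factoring transforms A → αβ₁ | αβ₂ into A → αA' and A' → β₁ | β₂
(α is the longest common prefix among the alternatives). Repeat until
no nonterminal has two alternatives with a common prefix.

Round 1: A has alternatives sharing prefix 'A S'. Introduce A': A → A S A'
  Add: A' → ε
  Add: A' → - -

No remaining common prefixes — done.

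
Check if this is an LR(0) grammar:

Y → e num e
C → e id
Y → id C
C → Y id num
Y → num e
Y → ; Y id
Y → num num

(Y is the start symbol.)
Yes, the grammar is LR(0)

A grammar is LR(0) if no state in the canonical LR(0) collection has:
  - both a shift item (dot before a terminal) and a complete item (shift-reduce conflict), or
  - two or more complete items (reduce-reduce conflict; the accept item [Y' → Y .] counts as a complete item here).

Augment with Y' → Y and build the canonical LR(0) collection (I0 = CLOSURE({[Y' → . Y]}), then GOTO on every symbol after a dot until no new states appear). It has 18 states:
  I0: { [Y → . ; Y id], [Y → . e num e], [Y → . id C], [Y → . num e], [Y → . num num], [Y' → . Y] }  — shift
  I1: { [Y → . ; Y id], [Y → . e num e], [Y → . id C], [Y → . num e], [Y → . num num], [Y → ; . Y id] }  — shift
  I2: { [Y' → Y .] }  — accept
  I3: { [Y → e . num e] }  — shift
  I4: { [C → . Y id num], [C → . e id], [Y → . ; Y id], [Y → . e num e], [Y → . id C], [Y → . num e], [Y → . num num], [Y → id . C] }  — shift
  I5: { [Y → num . e], [Y → num . num] }  — shift
  I6: { [Y → num e .] }  — reduce
  I7: { [Y → num num .] }  — reduce
  I8: { [Y → id C .] }  — reduce
  I9: { [C → Y . id num] }  — shift
  I10: { [C → e . id], [Y → e . num e] }  — shift
  I11: { [C → e id .] }  — reduce
  I12: { [Y → e num . e] }  — shift
  I13: { [Y → e num e .] }  — reduce
  I14: { [C → Y id . num] }  — shift
  I15: { [C → Y id num .] }  — reduce
  I16: { [Y → ; Y . id] }  — shift
  I17: { [Y → ; Y id .] }  — reduce

Every state is either a pure shift/goto state or contains exactly one complete item and nothing to shift — no conflicts. The grammar is LR(0).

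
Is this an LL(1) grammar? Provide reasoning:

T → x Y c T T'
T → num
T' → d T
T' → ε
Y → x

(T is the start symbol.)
No. Predict set conflict for T': { 'd' }

Relevant sets:
  FOLLOW(T') = { $, 'd' }

For T:
  PREDICT(T → x Y c T T') = { 'x' }
  PREDICT(T → num) = { 'num' }
For T':
  PREDICT(T' → d T) = { 'd' }
  PREDICT(T' → ε) = { $, 'd' }
Y has a single production, so nothing to check there.

Conflict found: Predict set conflict for T': { 'd' }
The grammar is NOT LL(1).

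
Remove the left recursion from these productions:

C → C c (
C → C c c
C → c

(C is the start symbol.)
C → c C'
C' → c ( C'
C' → c c C'
C' → ε

C is directly left-recursive. The standard transformation for
  A → A α₁ | ... | A α_m | β₁ | ... | β_n
is
  A  → β₁ A' | ... | β_n A'
  A' → α₁ A' | ... | α_m A' | ε

C → c becomes C → c C'
C → C c ( becomes C' → c ( C'
C → C c c becomes C' → c c C'
Add C' → ε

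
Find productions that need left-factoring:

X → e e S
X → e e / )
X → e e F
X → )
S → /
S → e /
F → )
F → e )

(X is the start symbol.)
Left-factoring is needed when two productions for the same non-terminal
share a common prefix on the right-hand side.

Productions for X:
  X → e e S
  X → e e / )
  X → e e F
  X → )
Productions for S:
  S → /
  S → e /
Productions for F:
  F → )
  F → e )

Found common prefix 'e e' in productions for X

Answer: Yes, X has productions with common prefix 'e e'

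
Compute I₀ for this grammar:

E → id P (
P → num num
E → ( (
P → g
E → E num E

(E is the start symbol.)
First, augment the grammar with E' → E
I₀ = CLOSURE({ [E' → . E] }):
  [E' → . E] has the dot before E: add [E → . id P (], [E → . ( (], [E → . E num E]
No further items can be added.

I₀ = { [E → . ( (], [E → . E num E], [E → . id P (], [E' → . E] }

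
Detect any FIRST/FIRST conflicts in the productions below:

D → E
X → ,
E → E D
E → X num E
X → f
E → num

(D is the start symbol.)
Yes. E → E D / E → X num E on { ',', 'f' }; E → E D / E → num on { 'num' }

FIRST sets of the non-terminals at (or reachable through a nullable prefix from) the front of some alternative:
  FIRST(E) = { ',', 'f', 'num' }
  FIRST(X) = { ',', 'f' }

Productions for X:
  X → ,: FIRST = { ',' }
  X → f: FIRST = { 'f' }
Productions for E:
  E → E D: FIRST = { ',', 'f', 'num' }
  E → X num E: FIRST = { ',', 'f' }
  E → num: FIRST = { 'num' }
D has only one production, so no FIRST/FIRST conflict is possible there.

Conflict for E: E → E D and E → X num E
  Overlap: { ',', 'f' }
Conflict for E: E → E D and E → num
  Overlap: { 'num' }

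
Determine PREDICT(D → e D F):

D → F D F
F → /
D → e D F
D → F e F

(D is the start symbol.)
PREDICT(D → e D F) = (FIRST(RHS) \ {ε}) ∪ (FOLLOW(D) if ε ∈ FIRST(RHS), i.e. RHS ⇒* ε)
FIRST(e D F) = { 'e' }
ε ∉ FIRST(e D F), so FOLLOW(D) is not added.
PREDICT(D → e D F) = { 'e' }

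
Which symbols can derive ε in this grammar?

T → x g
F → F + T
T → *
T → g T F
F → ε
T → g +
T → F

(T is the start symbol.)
{ 'F', 'T' }

ε-productions: F → ε
So F is immediately nullable.
T → F: every symbol on the right is nullable, so T is nullable too.
Every non-terminal is now nullable.
Nullable = { 'F', 'T' }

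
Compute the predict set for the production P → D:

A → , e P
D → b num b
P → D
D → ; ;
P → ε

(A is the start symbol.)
PREDICT(P → D) = (FIRST(RHS) \ {ε}) ∪ (FOLLOW(P) if ε ∈ FIRST(RHS), i.e. RHS ⇒* ε)
FIRST(D) = { ';', 'b' }
FIRST(D) = { ';', 'b' }
ε ∉ FIRST(D), so FOLLOW(P) is not added.
PREDICT(P → D) = { ';', 'b' }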